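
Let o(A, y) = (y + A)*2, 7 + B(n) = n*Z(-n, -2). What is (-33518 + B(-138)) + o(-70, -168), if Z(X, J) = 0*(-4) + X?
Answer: -53045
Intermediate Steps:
Z(X, J) = X (Z(X, J) = 0 + X = X)
B(n) = -7 - n² (B(n) = -7 + n*(-n) = -7 - n²)
o(A, y) = 2*A + 2*y (o(A, y) = (A + y)*2 = 2*A + 2*y)
(-33518 + B(-138)) + o(-70, -168) = (-33518 + (-7 - 1*(-138)²)) + (2*(-70) + 2*(-168)) = (-33518 + (-7 - 1*19044)) + (-140 - 336) = (-33518 + (-7 - 19044)) - 476 = (-33518 - 19051) - 476 = -52569 - 476 = -53045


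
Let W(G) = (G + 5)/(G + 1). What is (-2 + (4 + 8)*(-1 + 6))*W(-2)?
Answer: -174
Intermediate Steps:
W(G) = (5 + G)/(1 + G)
(-2 + (4 + 8)*(-1 + 6))*W(-2) = (-2 + (4 + 8)*(-1 + 6))*((5 - 2)/(1 - 2)) = (-2 + 12*5)*(3/(-1)) = (-2 + 60)*(-1*3) = 58*(-3) = -174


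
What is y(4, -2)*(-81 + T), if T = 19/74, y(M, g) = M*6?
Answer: -71700/37 ≈ -1937.8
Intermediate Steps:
y(M, g) = 6*M
T = 19/74 (T = 19*(1/74) = 19/74 ≈ 0.25676)
y(4, -2)*(-81 + T) = (6*4)*(-81 + 19/74) = 24*(-5975/74) = -71700/37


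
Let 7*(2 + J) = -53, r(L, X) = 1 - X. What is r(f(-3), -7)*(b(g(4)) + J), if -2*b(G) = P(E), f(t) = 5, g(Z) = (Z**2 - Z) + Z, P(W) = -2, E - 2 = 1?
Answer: -480/7 ≈ -68.571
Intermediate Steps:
E = 3 (E = 2 + 1 = 3)
g(Z) = Z**2
b(G) = 1 (b(G) = -1/2*(-2) = 1)
J = -67/7 (J = -2 + (1/7)*(-53) = -2 - 53/7 = -67/7 ≈ -9.5714)
r(f(-3), -7)*(b(g(4)) + J) = (1 - 1*(-7))*(1 - 67/7) = (1 + 7)*(-60/7) = 8*(-60/7) = -480/7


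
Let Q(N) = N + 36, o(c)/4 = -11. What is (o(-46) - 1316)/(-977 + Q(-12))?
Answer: 1360/953 ≈ 1.4271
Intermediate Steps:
o(c) = -44 (o(c) = 4*(-11) = -44)
Q(N) = 36 + N
(o(-46) - 1316)/(-977 + Q(-12)) = (-44 - 1316)/(-977 + (36 - 12)) = -1360/(-977 + 24) = -1360/(-953) = -1360*(-1/953) = 1360/953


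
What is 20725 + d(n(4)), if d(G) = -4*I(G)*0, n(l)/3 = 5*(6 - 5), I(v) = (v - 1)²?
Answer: 20725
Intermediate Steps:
I(v) = (-1 + v)²
n(l) = 15 (n(l) = 3*(5*(6 - 5)) = 3*(5*1) = 3*5 = 15)
d(G) = 0 (d(G) = -4*(-1 + G)²*0 = 0)
20725 + d(n(4)) = 20725 + 0 = 20725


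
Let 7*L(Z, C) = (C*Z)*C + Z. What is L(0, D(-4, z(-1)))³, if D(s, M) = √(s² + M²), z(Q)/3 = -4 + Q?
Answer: 0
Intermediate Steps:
z(Q) = -12 + 3*Q (z(Q) = 3*(-4 + Q) = -12 + 3*Q)
D(s, M) = √(M² + s²)
L(Z, C) = Z/7 + Z*C²/7 (L(Z, C) = ((C*Z)*C + Z)/7 = (Z*C² + Z)/7 = (Z + Z*C²)/7 = Z/7 + Z*C²/7)
L(0, D(-4, z(-1)))³ = ((⅐)*0*(1 + (√((-12 + 3*(-1))² + (-4)²))²))³ = ((⅐)*0*(1 + (√((-12 - 3)² + 16))²))³ = ((⅐)*0*(1 + (√((-15)² + 16))²))³ = ((⅐)*0*(1 + (√(225 + 16))²))³ = ((⅐)*0*(1 + (√241)²))³ = ((⅐)*0*(1 + 241))³ = ((⅐)*0*242)³ = 0³ = 0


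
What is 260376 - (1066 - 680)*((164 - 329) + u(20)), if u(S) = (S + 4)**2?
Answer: 101730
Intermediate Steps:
u(S) = (4 + S)**2
260376 - (1066 - 680)*((164 - 329) + u(20)) = 260376 - (1066 - 680)*((164 - 329) + (4 + 20)**2) = 260376 - 386*(-165 + 24**2) = 260376 - 386*(-165 + 576) = 260376 - 386*411 = 260376 - 1*158646 = 260376 - 158646 = 101730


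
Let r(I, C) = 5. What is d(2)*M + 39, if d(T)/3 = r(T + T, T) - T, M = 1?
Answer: 48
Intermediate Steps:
d(T) = 15 - 3*T (d(T) = 3*(5 - T) = 15 - 3*T)
d(2)*M + 39 = (15 - 3*2)*1 + 39 = (15 - 6)*1 + 39 = 9*1 + 39 = 9 + 39 = 48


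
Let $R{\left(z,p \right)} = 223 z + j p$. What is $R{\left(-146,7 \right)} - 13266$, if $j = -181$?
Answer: $-47091$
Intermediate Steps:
$R{\left(z,p \right)} = - 181 p + 223 z$ ($R{\left(z,p \right)} = 223 z - 181 p = - 181 p + 223 z$)
$R{\left(-146,7 \right)} - 13266 = \left(\left(-181\right) 7 + 223 \left(-146\right)\right) - 13266 = \left(-1267 - 32558\right) - 13266 = -33825 - 13266 = -47091$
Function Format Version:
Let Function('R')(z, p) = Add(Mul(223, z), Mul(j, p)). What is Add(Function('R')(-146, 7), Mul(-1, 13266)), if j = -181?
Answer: -47091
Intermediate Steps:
Function('R')(z, p) = Add(Mul(-181, p), Mul(223, z)) (Function('R')(z, p) = Add(Mul(223, z), Mul(-181, p)) = Add(Mul(-181, p), Mul(223, z)))
Add(Function('R')(-146, 7), Mul(-1, 13266)) = Add(Add(Mul(-181, 7), Mul(223, -146)), Mul(-1, 13266)) = Add(Add(-1267, -32558), -13266) = Add(-33825, -13266) = -47091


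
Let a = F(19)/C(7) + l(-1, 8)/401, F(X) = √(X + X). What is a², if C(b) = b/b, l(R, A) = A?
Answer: 6110502/160801 + 16*√38/401 ≈ 38.246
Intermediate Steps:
C(b) = 1
F(X) = √2*√X (F(X) = √(2*X) = √2*√X)
a = 8/401 + √38 (a = (√2*√19)/1 + 8/401 = √38*1 + 8*(1/401) = √38 + 8/401 = 8/401 + √38 ≈ 6.1844)
a² = (8/401 + √38)²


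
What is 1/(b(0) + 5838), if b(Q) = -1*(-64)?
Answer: 1/5902 ≈ 0.00016943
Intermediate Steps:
b(Q) = 64
1/(b(0) + 5838) = 1/(64 + 5838) = 1/5902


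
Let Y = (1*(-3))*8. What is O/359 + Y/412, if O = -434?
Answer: -46856/36977 ≈ -1.2672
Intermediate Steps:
Y = -24 (Y = -3*8 = -24)
O/359 + Y/412 = -434/359 - 24/412 = -434*1/359 - 24*1/412 = -434/359 - 6/103 = -46856/36977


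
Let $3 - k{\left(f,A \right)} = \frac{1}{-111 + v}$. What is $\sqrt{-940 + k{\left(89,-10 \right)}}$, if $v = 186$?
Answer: $\frac{2 i \sqrt{52707}}{15} \approx 30.611 i$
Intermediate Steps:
$k{\left(f,A \right)} = \frac{224}{75}$ ($k{\left(f,A \right)} = 3 - \frac{1}{-111 + 186} = 3 - \frac{1}{75} = \frac{224}{75}$)
$\sqrt{-940 + k{\left(89,-10 \right)}} = \sqrt{-940 + \frac{224}{75}} = \sqrt{- \frac{70276}{75}} = \frac{2 i \sqrt{52707}}{15}$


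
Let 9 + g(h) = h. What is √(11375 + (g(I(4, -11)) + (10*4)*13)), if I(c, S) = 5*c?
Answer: √11906 ≈ 109.11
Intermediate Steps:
g(h) = -9 + h
√(11375 + (g(I(4, -11)) + (10*4)*13)) = √(11375 + ((-9 + 5*4) + (10*4)*13)) = √(11375 + ((-9 + 20) + 40*13)) = √(11375 + (11 + 520)) = √(11375 + 531) = √11906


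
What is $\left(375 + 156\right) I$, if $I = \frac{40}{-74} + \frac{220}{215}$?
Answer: $\frac{407808}{1591} \approx 256.32$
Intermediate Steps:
$I = \frac{768}{1591}$ ($I = 40 \left(- \frac{1}{74}\right) + 220 \cdot \frac{1}{215} = - \frac{20}{37} + \frac{44}{43} = \frac{768}{1591} \approx 0.48272$)
$\left(375 + 156\right) I = \left(375 + 156\right) \frac{768}{1591} = 531 \cdot \frac{768}{1591} = \frac{407808}{1591}$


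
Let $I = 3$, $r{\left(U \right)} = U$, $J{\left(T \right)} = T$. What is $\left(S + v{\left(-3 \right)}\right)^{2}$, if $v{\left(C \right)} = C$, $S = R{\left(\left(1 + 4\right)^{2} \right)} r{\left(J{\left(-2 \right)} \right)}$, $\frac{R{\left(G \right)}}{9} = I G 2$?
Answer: $7306209$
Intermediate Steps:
$R{\left(G \right)} = 54 G$ ($R{\left(G \right)} = 9 \cdot 3 G 2 = 9 \cdot 6 G = 54 G$)
$S = -2700$ ($S = 54 \left(1 + 4\right)^{2} \left(-2\right) = 54 \cdot 5^{2} \left(-2\right) = 54 \cdot 25 \left(-2\right) = 1350 \left(-2\right) = -2700$)
$\left(S + v{\left(-3 \right)}\right)^{2} = \left(-2700 - 3\right)^{2} = \left(-2703\right)^{2} = 7306209$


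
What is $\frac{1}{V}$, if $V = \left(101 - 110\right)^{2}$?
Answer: $\frac{1}{81} \approx 0.012346$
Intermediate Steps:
$V = 81$ ($V = \left(101 - 110\right)^{2} = \left(-9\right)^{2} = 81$)
$\frac{1}{V} = \frac{1}{81}$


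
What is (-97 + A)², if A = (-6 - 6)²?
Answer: 2209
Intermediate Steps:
A = 144 (A = (-12)² = 144)
(-97 + A)² = (-97 + 144)² = 47² = 2209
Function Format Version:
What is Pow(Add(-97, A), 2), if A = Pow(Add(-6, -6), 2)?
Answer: 2209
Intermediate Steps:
A = 144 (A = Pow(-12, 2) = 144)
Pow(Add(-97, A), 2) = Pow(Add(-97, 144), 2) = Pow(47, 2) = 2209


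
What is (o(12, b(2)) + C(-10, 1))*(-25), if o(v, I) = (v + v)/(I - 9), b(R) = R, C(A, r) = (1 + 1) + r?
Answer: 75/7 ≈ 10.714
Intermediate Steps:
C(A, r) = 2 + r
o(v, I) = 2*v/(-9 + I) (o(v, I) = (2*v)/(-9 + I) = 2*v/(-9 + I))
(o(12, b(2)) + C(-10, 1))*(-25) = (2*12/(-9 + 2) + (2 + 1))*(-25) = (2*12/(-7) + 3)*(-25) = (2*12*(-⅐) + 3)*(-25) = (-24/7 + 3)*(-25) = -3/7*(-25) = 75/7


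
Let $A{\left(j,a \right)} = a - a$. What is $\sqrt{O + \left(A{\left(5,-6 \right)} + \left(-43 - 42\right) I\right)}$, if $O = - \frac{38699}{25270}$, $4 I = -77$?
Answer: $\frac{3 \sqrt{321294855}}{1330} \approx 40.432$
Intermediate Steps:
$I = - \frac{77}{4}$ ($I = \frac{1}{4} \left(-77\right) = - \frac{77}{4} \approx -19.25$)
$A{\left(j,a \right)} = 0$
$O = - \frac{38699}{25270}$ ($O = \left(-38699\right) \frac{1}{25270} = - \frac{38699}{25270} \approx -1.5314$)
$\sqrt{O + \left(A{\left(5,-6 \right)} + \left(-43 - 42\right) I\right)} = \sqrt{- \frac{38699}{25270} + \left(0 + \left(-43 - 42\right) \left(- \frac{77}{4}\right)\right)} = \sqrt{- \frac{38699}{25270} + \left(0 - - \frac{6545}{4}\right)} = \sqrt{- \frac{38699}{25270} + \left(0 + \frac{6545}{4}\right)} = \sqrt{- \frac{38699}{25270} + \frac{6545}{4}} = \sqrt{\frac{82618677}{50540}} = \frac{3 \sqrt{321294855}}{1330}$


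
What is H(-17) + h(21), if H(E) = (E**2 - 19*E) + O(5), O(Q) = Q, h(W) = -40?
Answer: 577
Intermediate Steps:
H(E) = 5 + E**2 - 19*E (H(E) = (E**2 - 19*E) + 5 = 5 + E**2 - 19*E)
H(-17) + h(21) = (5 + (-17)**2 - 19*(-17)) - 40 = (5 + 289 + 323) - 40 = 617 - 40 = 577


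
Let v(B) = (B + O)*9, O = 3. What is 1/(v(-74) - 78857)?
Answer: -1/79496 ≈ -1.2579e-5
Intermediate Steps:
v(B) = 27 + 9*B (v(B) = (B + 3)*9 = (3 + B)*9 = 27 + 9*B)
1/(v(-74) - 78857) = 1/((27 + 9*(-74)) - 78857) = 1/((27 - 666) - 78857) = 1/(-639 - 78857) = 1/(-79496) = -1/79496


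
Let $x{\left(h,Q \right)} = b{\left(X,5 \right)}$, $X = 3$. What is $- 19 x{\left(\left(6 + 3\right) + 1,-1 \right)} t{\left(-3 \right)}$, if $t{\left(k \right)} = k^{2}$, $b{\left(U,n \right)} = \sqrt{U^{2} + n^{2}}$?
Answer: $- 171 \sqrt{34} \approx -997.09$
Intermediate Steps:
$x{\left(h,Q \right)} = \sqrt{34}$ ($x{\left(h,Q \right)} = \sqrt{3^{2} + 5^{2}} = \sqrt{9 + 25} = \sqrt{34}$)
$- 19 x{\left(\left(6 + 3\right) + 1,-1 \right)} t{\left(-3 \right)} = - 19 \sqrt{34} \left(-3\right)^{2} = - 19 \sqrt{34} \cdot 9 = - 171 \sqrt{34}$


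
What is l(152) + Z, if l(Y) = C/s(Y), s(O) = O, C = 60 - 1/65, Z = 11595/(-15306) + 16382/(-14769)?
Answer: -547978327679/372236103720 ≈ -1.4721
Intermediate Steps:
Z = -140663149/75351438 (Z = 11595*(-1/15306) + 16382*(-1/14769) = -3865/5102 - 16382/14769 = -140663149/75351438 ≈ -1.8668)
C = 3899/65 (C = 60 - 1*1/65 = 60 - 1/65 = 3899/65 ≈ 59.985)
l(Y) = 3899/(65*Y)
l(152) + Z = (3899/65)/152 - 140663149/75351438 = (3899/65)*(1/152) - 140663149/75351438 = 3899/9880 - 140663149/75351438 = -547978327679/372236103720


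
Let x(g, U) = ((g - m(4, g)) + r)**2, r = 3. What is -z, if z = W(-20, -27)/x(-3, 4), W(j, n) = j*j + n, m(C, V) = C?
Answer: -373/16 ≈ -23.313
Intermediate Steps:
x(g, U) = (-1 + g)**2 (x(g, U) = ((g - 1*4) + 3)**2 = ((g - 4) + 3)**2 = ((-4 + g) + 3)**2 = (-1 + g)**2)
W(j, n) = n + j**2 (W(j, n) = j**2 + n = n + j**2)
z = 373/16 (z = (-27 + (-20)**2)/((-1 - 3)**2) = (-27 + 400)/((-4)**2) = 373/16 ≈ 23.313)
-z = -1*373/16 = -373/16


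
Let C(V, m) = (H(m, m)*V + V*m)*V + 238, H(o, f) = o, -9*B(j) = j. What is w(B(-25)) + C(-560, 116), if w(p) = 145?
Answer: 72755583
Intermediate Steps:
B(j) = -j/9
C(V, m) = 238 + 2*m*V² (C(V, m) = (m*V + V*m)*V + 238 = (V*m + V*m)*V + 238 = (2*V*m)*V + 238 = 2*m*V² + 238 = 238 + 2*m*V²)
w(B(-25)) + C(-560, 116) = 145 + (238 + 2*116*(-560)²) = 145 + (238 + 2*116*313600) = 145 + (238 + 72755200) = 145 + 72755438 = 72755583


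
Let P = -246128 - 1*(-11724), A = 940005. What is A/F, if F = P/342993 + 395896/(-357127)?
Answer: -115143149904645555/219501554036 ≈ -5.2457e+5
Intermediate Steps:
P = -234404 (P = -246128 + 11724 = -234404)
F = -219501554036/122492061111 (F = -234404/342993 + 395896/(-357127) = -234404*1/342993 + 395896*(-1/357127) = -234404/342993 - 395896/357127 = -219501554036/122492061111 ≈ -1.7920)
A/F = 940005/(-219501554036/122492061111) = 940005*(-122492061111/219501554036) = -115143149904645555/219501554036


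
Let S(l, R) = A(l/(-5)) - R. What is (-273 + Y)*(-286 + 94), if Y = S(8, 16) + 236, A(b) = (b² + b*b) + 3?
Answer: 215424/25 ≈ 8617.0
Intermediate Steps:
A(b) = 3 + 2*b² (A(b) = (b² + b²) + 3 = 2*b² + 3 = 3 + 2*b²)
S(l, R) = 3 - R + 2*l²/25 (S(l, R) = (3 + 2*(l/(-5))²) - R = (3 + 2*(l*(-⅕))²) - R = (3 + 2*(-l/5)²) - R = (3 + 2*(l²/25)) - R = (3 + 2*l²/25) - R = 3 - R + 2*l²/25)
Y = 5703/25 (Y = (3 - 1*16 + (2/25)*8²) + 236 = (3 - 16 + (2/25)*64) + 236 = (3 - 16 + 128/25) + 236 = -197/25 + 236 = 5703/25 ≈ 228.12)
(-273 + Y)*(-286 + 94) = (-273 + 5703/25)*(-286 + 94) = -1122/25*(-192) = 215424/25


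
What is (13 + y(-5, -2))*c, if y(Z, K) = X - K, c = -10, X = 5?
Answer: -200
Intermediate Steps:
y(Z, K) = 5 - K
(13 + y(-5, -2))*c = (13 + (5 - 1*(-2)))*(-10) = (13 + (5 + 2))*(-10) = (13 + 7)*(-10) = 20*(-10) = -200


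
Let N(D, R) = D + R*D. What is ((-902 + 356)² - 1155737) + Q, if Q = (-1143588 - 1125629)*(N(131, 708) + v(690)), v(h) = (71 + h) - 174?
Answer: -212095493743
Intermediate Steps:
v(h) = -103 + h
N(D, R) = D + D*R
Q = -212094636122 (Q = (-1143588 - 1125629)*(131*(1 + 708) + (-103 + 690)) = -2269217*(131*709 + 587) = -2269217*(92879 + 587) = -2269217*93466 = -212094636122)
((-902 + 356)² - 1155737) + Q = ((-902 + 356)² - 1155737) - 212094636122 = ((-546)² - 1155737) - 212094636122 = (298116 - 1155737) - 212094636122 = -857621 - 212094636122 = -212095493743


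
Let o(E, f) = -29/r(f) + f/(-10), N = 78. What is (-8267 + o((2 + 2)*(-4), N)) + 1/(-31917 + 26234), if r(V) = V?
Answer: -18340842901/2216370 ≈ -8275.2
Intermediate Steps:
o(E, f) = -29/f - f/10 (o(E, f) = -29/f + f/(-10) = -29/f + f*(-⅒) = -29/f - f/10)
(-8267 + o((2 + 2)*(-4), N)) + 1/(-31917 + 26234) = (-8267 + (-29/78 - ⅒*78)) + 1/(-31917 + 26234) = (-8267 + (-29*1/78 - 39/5)) + 1/(-5683) = (-8267 + (-29/78 - 39/5)) - 1/5683 = (-8267 - 3187/390) - 1/5683 = -3227317/390 - 1/5683 = -18340842901/2216370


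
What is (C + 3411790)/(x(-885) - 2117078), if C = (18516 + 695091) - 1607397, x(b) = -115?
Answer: -2518000/2117193 ≈ -1.1893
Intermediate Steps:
C = -893790 (C = 713607 - 1607397 = -893790)
(C + 3411790)/(x(-885) - 2117078) = (-893790 + 3411790)/(-115 - 2117078) = 2518000/(-2117193) = 2518000*(-1/2117193) = -2518000/2117193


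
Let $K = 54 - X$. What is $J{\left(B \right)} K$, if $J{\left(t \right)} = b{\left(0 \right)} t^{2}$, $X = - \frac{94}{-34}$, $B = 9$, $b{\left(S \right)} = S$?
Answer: $0$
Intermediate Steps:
$X = \frac{47}{17}$ ($X = \left(-94\right) \left(- \frac{1}{34}\right) = \frac{47}{17} \approx 2.7647$)
$K = \frac{871}{17}$ ($K = 54 - \frac{47}{17} = \frac{871}{17} \approx 51.235$)
$J{\left(t \right)} = 0$ ($J{\left(t \right)} = 0 t^{2} = 0$)
$J{\left(B \right)} K = 0 \cdot \frac{871}{17} = 0$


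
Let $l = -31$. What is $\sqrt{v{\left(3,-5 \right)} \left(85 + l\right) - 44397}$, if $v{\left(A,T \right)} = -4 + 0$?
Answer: $3 i \sqrt{4957} \approx 211.22 i$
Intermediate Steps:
$v{\left(A,T \right)} = -4$
$\sqrt{v{\left(3,-5 \right)} \left(85 + l\right) - 44397} = \sqrt{- 4 \left(85 - 31\right) - 44397} = \sqrt{\left(-4\right) 54 - 44397} = \sqrt{-216 - 44397} = \sqrt{-44613} = 3 i \sqrt{4957}$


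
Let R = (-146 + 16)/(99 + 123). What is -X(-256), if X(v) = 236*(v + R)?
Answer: 6721516/111 ≈ 60554.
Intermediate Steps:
R = -65/111 (R = -130/222 = -130*1/222 = -65/111 ≈ -0.58559)
X(v) = -15340/111 + 236*v (X(v) = 236*(v - 65/111) = 236*(-65/111 + v) = -15340/111 + 236*v)
-X(-256) = -(-15340/111 + 236*(-256)) = -(-15340/111 - 60416) = -1*(-6721516/111) = 6721516/111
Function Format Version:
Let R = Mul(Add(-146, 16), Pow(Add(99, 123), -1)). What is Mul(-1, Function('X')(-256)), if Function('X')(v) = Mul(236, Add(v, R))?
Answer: Rational(6721516, 111) ≈ 60554.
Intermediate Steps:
R = Rational(-65, 111) (R = Mul(-130, Pow(222, -1)) = Mul(-130, Rational(1, 222)) = Rational(-65, 111) ≈ -0.58559)
Function('X')(v) = Add(Rational(-15340, 111), Mul(236, v)) (Function('X')(v) = Mul(236, Add(v, Rational(-65, 111))) = Mul(236, Add(Rational(-65, 111), v)) = Add(Rational(-15340, 111), Mul(236, v)))
Mul(-1, Function('X')(-256)) = Mul(-1, Add(Rational(-15340, 111), Mul(236, -256))) = Mul(-1, Add(Rational(-15340, 111), -60416)) = Mul(-1, Rational(-6721516, 111)) = Rational(6721516, 111)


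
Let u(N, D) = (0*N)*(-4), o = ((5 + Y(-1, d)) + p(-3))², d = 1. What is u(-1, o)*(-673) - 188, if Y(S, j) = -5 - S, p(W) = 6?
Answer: -188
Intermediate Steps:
o = 49 (o = ((5 + (-5 - 1*(-1))) + 6)² = ((5 + (-5 + 1)) + 6)² = ((5 - 4) + 6)² = (1 + 6)² = 7² = 49)
u(N, D) = 0 (u(N, D) = 0*(-4) = 0)
u(-1, o)*(-673) - 188 = 0*(-673) - 188 = 0 - 188 = -188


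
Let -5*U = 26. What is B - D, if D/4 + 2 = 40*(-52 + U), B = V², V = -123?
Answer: 24289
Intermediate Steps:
U = -26/5 (U = -⅕*26 = -26/5 ≈ -5.2000)
B = 15129 (B = (-123)² = 15129)
D = -9160 (D = -8 + 4*(40*(-52 - 26/5)) = -8 + 4*(40*(-286/5)) = -8 + 4*(-2288) = -8 - 9152 = -9160)
B - D = 15129 - 1*(-9160) = 15129 + 9160 = 24289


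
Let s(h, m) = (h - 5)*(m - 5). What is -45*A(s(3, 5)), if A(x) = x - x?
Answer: 0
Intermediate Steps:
s(h, m) = (-5 + h)*(-5 + m)
A(x) = 0
-45*A(s(3, 5)) = -45*0 = 0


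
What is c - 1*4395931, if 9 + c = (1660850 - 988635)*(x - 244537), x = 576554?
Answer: 223182411715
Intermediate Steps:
c = 223186807646 (c = -9 + (1660850 - 988635)*(576554 - 244537) = -9 + 672215*332017 = -9 + 223186807655 = 223186807646)
c - 1*4395931 = 223186807646 - 1*4395931 = 223186807646 - 4395931 = 223182411715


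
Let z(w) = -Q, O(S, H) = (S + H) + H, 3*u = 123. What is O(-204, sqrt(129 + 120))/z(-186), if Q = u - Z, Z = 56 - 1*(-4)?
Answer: -204/19 + 2*sqrt(249)/19 ≈ -9.0758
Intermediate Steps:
u = 41 (u = (1/3)*123 = 41)
Z = 60 (Z = 56 + 4 = 60)
Q = -19 (Q = 41 - 1*60 = 41 - 60 = -19)
O(S, H) = S + 2*H (O(S, H) = (H + S) + H = S + 2*H)
z(w) = 19 (z(w) = -1*(-19) = 19)
O(-204, sqrt(129 + 120))/z(-186) = (-204 + 2*sqrt(129 + 120))/19 = (-204 + 2*sqrt(249))*(1/19) = -204/19 + 2*sqrt(249)/19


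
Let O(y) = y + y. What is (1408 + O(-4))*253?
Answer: 354200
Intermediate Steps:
O(y) = 2*y
(1408 + O(-4))*253 = (1408 + 2*(-4))*253 = (1408 - 8)*253 = 1400*253 = 354200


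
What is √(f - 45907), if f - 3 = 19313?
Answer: I*√26591 ≈ 163.07*I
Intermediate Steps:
f = 19316 (f = 3 + 19313 = 19316)
√(f - 45907) = √(19316 - 45907) = √(-26591) = I*√26591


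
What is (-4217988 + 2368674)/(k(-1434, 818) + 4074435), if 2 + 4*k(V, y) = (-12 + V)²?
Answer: -3698628/9194327 ≈ -0.40227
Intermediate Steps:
k(V, y) = -½ + (-12 + V)²/4
(-4217988 + 2368674)/(k(-1434, 818) + 4074435) = (-4217988 + 2368674)/((-½ + (-12 - 1434)²/4) + 4074435) = -1849314/((-½ + (¼)*(-1446)²) + 4074435) = -1849314/((-½ + (¼)*2090916) + 4074435) = -1849314/((-½ + 522729) + 4074435) = -1849314/(1045457/2 + 4074435) = -1849314/9194327/2 = -1849314*2/9194327 = -3698628/9194327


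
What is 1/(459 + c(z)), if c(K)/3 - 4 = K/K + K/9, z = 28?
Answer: 3/1450 ≈ 0.0020690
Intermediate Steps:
c(K) = 15 + K/3 (c(K) = 12 + 3*(K/K + K/9) = 12 + 3*(1 + K*(1/9)) = 12 + 3*(1 + K/9) = 12 + (3 + K/3) = 15 + K/3)
1/(459 + c(z)) = 1/(459 + (15 + (1/3)*28)) = 1/(459 + (15 + 28/3)) = 1/(459 + 73/3) = 1/(1450/3) = 3/1450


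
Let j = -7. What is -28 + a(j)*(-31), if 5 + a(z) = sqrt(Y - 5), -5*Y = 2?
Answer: 127 - 93*I*sqrt(15)/5 ≈ 127.0 - 72.037*I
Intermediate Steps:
Y = -2/5 (Y = -1/5*2 = -2/5 ≈ -0.40000)
a(z) = -5 + 3*I*sqrt(15)/5 (a(z) = -5 + sqrt(-2/5 - 5) = -5 + sqrt(-27/5) = -5 + 3*I*sqrt(15)/5)
-28 + a(j)*(-31) = -28 + (-5 + 3*I*sqrt(15)/5)*(-31) = -28 + (155 - 93*I*sqrt(15)/5) = 127 - 93*I*sqrt(15)/5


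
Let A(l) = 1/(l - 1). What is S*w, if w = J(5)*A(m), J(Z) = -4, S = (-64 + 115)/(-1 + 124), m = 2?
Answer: -68/41 ≈ -1.6585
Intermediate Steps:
S = 17/41 (S = 51/123 = 51*(1/123) = 17/41 ≈ 0.41463)
A(l) = 1/(-1 + l)
w = -4 (w = -4/(-1 + 2) = -4/1 = -4*1 = -4)
S*w = (17/41)*(-4) = -68/41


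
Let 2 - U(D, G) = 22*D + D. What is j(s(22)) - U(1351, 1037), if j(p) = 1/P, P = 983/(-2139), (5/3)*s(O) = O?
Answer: 30540654/983 ≈ 31069.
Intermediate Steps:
s(O) = 3*O/5
P = -983/2139 (P = 983*(-1/2139) = -983/2139 ≈ -0.45956)
U(D, G) = 2 - 23*D (U(D, G) = 2 - (22*D + D) = 2 - 23*D)
j(p) = -2139/983 (j(p) = 1/(-983/2139) = -2139/983)
j(s(22)) - U(1351, 1037) = -2139/983 - (2 - 23*1351) = -2139/983 - (2 - 31073) = -2139/983 - 1*(-31071) = -2139/983 + 31071 = 30540654/983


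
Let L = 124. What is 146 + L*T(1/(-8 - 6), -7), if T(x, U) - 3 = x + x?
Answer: 3502/7 ≈ 500.29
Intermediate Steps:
T(x, U) = 3 + 2*x (T(x, U) = 3 + (x + x) = 3 + 2*x)
146 + L*T(1/(-8 - 6), -7) = 146 + 124*(3 + 2/(-8 - 6)) = 146 + 124*(3 + 2/(-14)) = 146 + 124*(3 + 2*(-1/14)) = 146 + 124*(3 - ⅐) = 146 + 124*(20/7) = 146 + 2480/7 = 3502/7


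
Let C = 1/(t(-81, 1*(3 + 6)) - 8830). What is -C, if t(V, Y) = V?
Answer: 1/8911 ≈ 0.00011222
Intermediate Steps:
C = -1/8911 (C = 1/(-81 - 8830) = 1/(-8911) = -1/8911 ≈ -0.00011222)
-C = -1*(-1/8911) = 1/8911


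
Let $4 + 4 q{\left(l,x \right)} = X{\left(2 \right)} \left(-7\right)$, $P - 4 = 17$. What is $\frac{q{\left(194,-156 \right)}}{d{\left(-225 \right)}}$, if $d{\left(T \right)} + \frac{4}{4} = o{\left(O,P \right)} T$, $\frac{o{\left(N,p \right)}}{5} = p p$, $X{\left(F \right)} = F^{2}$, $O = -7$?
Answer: $\frac{4}{248063} \approx 1.6125 \cdot 10^{-5}$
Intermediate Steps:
$P = 21$ ($P = 4 + 17 = 21$)
$o{\left(N,p \right)} = 5 p^{2}$ ($o{\left(N,p \right)} = 5 p p = 5 p^{2}$)
$q{\left(l,x \right)} = -8$ ($q{\left(l,x \right)} = -1 + \frac{2^{2} \left(-7\right)}{4} = -1 + \frac{4 \left(-7\right)}{4} = -1 + \frac{1}{4} \left(-28\right) = -1 - 7 = -8$)
$d{\left(T \right)} = -1 + 2205 T$ ($d{\left(T \right)} = -1 + 5 \cdot 21^{2} T = -1 + 5 \cdot 441 T = -1 + 2205 T$)
$\frac{q{\left(194,-156 \right)}}{d{\left(-225 \right)}} = - \frac{8}{-1 + 2205 \left(-225\right)} = - \frac{8}{-1 - 496125} = - \frac{8}{-496126} = \left(-8\right) \left(- \frac{1}{496126}\right) = \frac{4}{248063}$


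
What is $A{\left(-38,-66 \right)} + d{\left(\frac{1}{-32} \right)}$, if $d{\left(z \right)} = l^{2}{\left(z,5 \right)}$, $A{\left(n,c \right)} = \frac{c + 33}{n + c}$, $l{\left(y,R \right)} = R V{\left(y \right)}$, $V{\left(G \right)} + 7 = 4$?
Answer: $\frac{23433}{104} \approx 225.32$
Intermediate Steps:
$V{\left(G \right)} = -3$ ($V{\left(G \right)} = -7 + 4 = -3$)
$l{\left(y,R \right)} = - 3 R$ ($l{\left(y,R \right)} = R \left(-3\right) = - 3 R$)
$A{\left(n,c \right)} = \frac{33 + c}{c + n}$
$d{\left(z \right)} = 225$ ($d{\left(z \right)} = \left(\left(-3\right) 5\right)^{2} = \left(-15\right)^{2} = 225$)
$A{\left(-38,-66 \right)} + d{\left(\frac{1}{-32} \right)} = \frac{33 - 66}{-66 - 38} + 225 = \frac{1}{-104} \left(-33\right) + 225 = \left(- \frac{1}{104}\right) \left(-33\right) + 225 = \frac{33}{104} + 225 = \frac{23433}{104}$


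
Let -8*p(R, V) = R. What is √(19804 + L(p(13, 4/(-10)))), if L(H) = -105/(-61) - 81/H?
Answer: √12486153745/793 ≈ 140.91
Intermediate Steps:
p(R, V) = -R/8
L(H) = 105/61 - 81/H (L(H) = -105*(-1/61) - 81/H = 105/61 - 81/H)
√(19804 + L(p(13, 4/(-10)))) = √(19804 + (105/61 - 81/((-⅛*13)))) = √(19804 + (105/61 - 81/(-13/8))) = √(19804 + (105/61 - 81*(-8/13))) = √(19804 + (105/61 + 648/13)) = √(19804 + 40893/793) = √(15745465/793) = √12486153745/793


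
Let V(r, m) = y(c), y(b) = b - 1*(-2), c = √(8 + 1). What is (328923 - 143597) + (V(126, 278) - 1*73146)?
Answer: 112185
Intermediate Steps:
c = 3 (c = √9 = 3)
y(b) = 2 + b (y(b) = b + 2 = 2 + b)
V(r, m) = 5 (V(r, m) = 2 + 3 = 5)
(328923 - 143597) + (V(126, 278) - 1*73146) = (328923 - 143597) + (5 - 1*73146) = 185326 + (5 - 73146) = 185326 - 73141 = 112185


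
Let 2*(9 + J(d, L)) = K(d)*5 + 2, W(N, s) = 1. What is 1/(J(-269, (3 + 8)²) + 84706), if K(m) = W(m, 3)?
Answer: 2/169401 ≈ 1.1806e-5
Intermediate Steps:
K(m) = 1
J(d, L) = -11/2 (J(d, L) = -9 + (1*5 + 2)/2 = -9 + (5 + 2)/2 = -9 + (½)*7 = -9 + 7/2 = -11/2)
1/(J(-269, (3 + 8)²) + 84706) = 1/(-11/2 + 84706) = 1/(169401/2) = 2/169401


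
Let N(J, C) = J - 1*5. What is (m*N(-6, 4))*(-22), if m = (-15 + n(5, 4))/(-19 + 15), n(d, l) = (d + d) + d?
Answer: 0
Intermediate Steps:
N(J, C) = -5 + J (N(J, C) = J - 5 = -5 + J)
n(d, l) = 3*d (n(d, l) = 2*d + d = 3*d)
m = 0 (m = (-15 + 3*5)/(-19 + 15) = (-15 + 15)/(-4) = 0*(-¼) = 0)
(m*N(-6, 4))*(-22) = (0*(-5 - 6))*(-22) = (0*(-11))*(-22) = 0*(-22) = 0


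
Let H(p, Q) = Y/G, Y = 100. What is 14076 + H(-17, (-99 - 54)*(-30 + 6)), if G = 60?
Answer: 42233/3 ≈ 14078.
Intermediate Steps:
H(p, Q) = 5/3 (H(p, Q) = 100/60 = 100*(1/60) = 5/3)
14076 + H(-17, (-99 - 54)*(-30 + 6)) = 14076 + 5/3 = 42233/3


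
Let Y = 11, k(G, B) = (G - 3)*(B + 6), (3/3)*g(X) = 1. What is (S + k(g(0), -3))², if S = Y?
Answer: 25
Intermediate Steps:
g(X) = 1
k(G, B) = (-3 + G)*(6 + B)
S = 11
(S + k(g(0), -3))² = (11 + (-18 - 3*(-3) + 6*1 - 3*1))² = (11 + (-18 + 9 + 6 - 3))² = (11 - 6)² = 5² = 25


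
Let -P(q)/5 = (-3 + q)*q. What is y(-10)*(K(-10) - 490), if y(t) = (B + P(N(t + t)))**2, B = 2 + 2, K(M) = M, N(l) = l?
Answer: -2635808000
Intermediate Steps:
B = 4
P(q) = -5*q*(-3 + q) (P(q) = -5*(-3 + q)*q = -5*q*(-3 + q))
y(t) = (4 + 10*t*(3 - 2*t))**2 (y(t) = (4 + 5*(t + t)*(3 - (t + t)))**2 = (4 + 5*(2*t)*(3 - 2*t))**2 = (4 + 10*t*(3 - 2*t))**2)
y(-10)*(K(-10) - 490) = (4*(-2 + 5*(-10)*(-3 + 2*(-10)))**2)*(-10 - 490) = (4*(-2 + 5*(-10)*(-3 - 20))**2)*(-500) = (4*(-2 + 5*(-10)*(-23))**2)*(-500) = (4*(-2 + 1150)**2)*(-500) = (4*1148**2)*(-500) = (4*1317904)*(-500) = 5271616*(-500) = -2635808000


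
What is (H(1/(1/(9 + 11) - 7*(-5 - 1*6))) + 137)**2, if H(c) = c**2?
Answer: 105840713072899809/5639109851761 ≈ 18769.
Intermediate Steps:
(H(1/(1/(9 + 11) - 7*(-5 - 1*6))) + 137)**2 = ((1/(1/(9 + 11) - 7*(-5 - 1*6)))**2 + 137)**2 = ((1/(1/20 - 7*(-5 - 6)))**2 + 137)**2 = ((1/(1/20 - 7*(-11)))**2 + 137)**2 = ((1/(1/20 + 77))**2 + 137)**2 = ((1/(1541/20))**2 + 137)**2 = ((20/1541)**2 + 137)**2 = (400/2374681 + 137)**2 = (325331697/2374681)**2 = 105840713072899809/5639109851761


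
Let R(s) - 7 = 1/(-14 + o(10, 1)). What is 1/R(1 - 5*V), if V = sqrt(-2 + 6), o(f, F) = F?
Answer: 13/90 ≈ 0.14444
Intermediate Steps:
V = 2 (V = sqrt(4) = 2)
R(s) = 90/13 (R(s) = 7 + 1/(-14 + 1) = 7 + 1/(-13) = 7 - 1/13 = 90/13)
1/R(1 - 5*V) = 1/(90/13) = 13/90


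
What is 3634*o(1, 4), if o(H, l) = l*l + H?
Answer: 61778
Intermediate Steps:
o(H, l) = H + l² (o(H, l) = l² + H = H + l²)
3634*o(1, 4) = 3634*(1 + 4²) = 3634*(1 + 16) = 3634*17 = 61778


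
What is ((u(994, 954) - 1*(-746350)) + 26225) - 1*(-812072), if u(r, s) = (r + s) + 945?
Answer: 1587540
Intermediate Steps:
u(r, s) = 945 + r + s
((u(994, 954) - 1*(-746350)) + 26225) - 1*(-812072) = (((945 + 994 + 954) - 1*(-746350)) + 26225) - 1*(-812072) = ((2893 + 746350) + 26225) + 812072 = (749243 + 26225) + 812072 = 775468 + 812072 = 1587540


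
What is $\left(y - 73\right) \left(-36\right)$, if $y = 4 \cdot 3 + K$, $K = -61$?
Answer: $4392$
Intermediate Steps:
$y = -49$ ($y = 4 \cdot 3 - 61 = 12 - 61 = -49$)
$\left(y - 73\right) \left(-36\right) = \left(-49 - 73\right) \left(-36\right) = \left(-122\right) \left(-36\right) = 4392$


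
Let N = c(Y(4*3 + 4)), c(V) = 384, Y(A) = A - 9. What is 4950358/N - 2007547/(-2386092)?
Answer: 164066396097/12725824 ≈ 12892.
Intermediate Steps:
Y(A) = -9 + A
N = 384
4950358/N - 2007547/(-2386092) = 4950358/384 - 2007547/(-2386092) = 4950358*(1/384) - 2007547*(-1/2386092) = 2475179/192 + 2007547/2386092 = 164066396097/12725824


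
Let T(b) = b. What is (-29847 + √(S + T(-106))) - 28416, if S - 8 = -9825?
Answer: -58263 + I*√9923 ≈ -58263.0 + 99.614*I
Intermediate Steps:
S = -9817 (S = 8 - 9825 = -9817)
(-29847 + √(S + T(-106))) - 28416 = (-29847 + √(-9817 - 106)) - 28416 = (-29847 + √(-9923)) - 28416 = (-29847 + I*√9923) - 28416 = -58263 + I*√9923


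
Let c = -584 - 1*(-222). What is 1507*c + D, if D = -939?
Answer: -546473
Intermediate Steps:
c = -362 (c = -584 + 222 = -362)
1507*c + D = 1507*(-362) - 939 = -545534 - 939 = -546473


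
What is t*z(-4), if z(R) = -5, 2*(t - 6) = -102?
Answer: 225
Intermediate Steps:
t = -45 (t = 6 + (½)*(-102) = 6 - 51 = -45)
t*z(-4) = -45*(-5) = 225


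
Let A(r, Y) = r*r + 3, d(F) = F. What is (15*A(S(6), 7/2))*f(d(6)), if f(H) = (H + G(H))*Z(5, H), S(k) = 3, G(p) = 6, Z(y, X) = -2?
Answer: -4320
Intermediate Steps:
A(r, Y) = 3 + r**2 (A(r, Y) = r**2 + 3 = 3 + r**2)
f(H) = -12 - 2*H (f(H) = (H + 6)*(-2) = (6 + H)*(-2) = -12 - 2*H)
(15*A(S(6), 7/2))*f(d(6)) = (15*(3 + 3**2))*(-12 - 2*6) = (15*(3 + 9))*(-12 - 12) = (15*12)*(-24) = 180*(-24) = -4320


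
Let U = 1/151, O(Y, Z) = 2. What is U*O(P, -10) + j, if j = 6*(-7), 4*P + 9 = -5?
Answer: -6340/151 ≈ -41.987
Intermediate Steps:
P = -7/2 (P = -9/4 + (¼)*(-5) = -9/4 - 5/4 = -7/2 ≈ -3.5000)
j = -42
U = 1/151 ≈ 0.0066225
U*O(P, -10) + j = (1/151)*2 - 42 = 2/151 - 42 = -6340/151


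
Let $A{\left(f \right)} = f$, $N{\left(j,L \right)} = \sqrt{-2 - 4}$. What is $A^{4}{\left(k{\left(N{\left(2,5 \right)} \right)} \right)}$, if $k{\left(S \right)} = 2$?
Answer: $16$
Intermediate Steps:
$N{\left(j,L \right)} = i \sqrt{6}$ ($N{\left(j,L \right)} = \sqrt{-6} = i \sqrt{6}$)
$A^{4}{\left(k{\left(N{\left(2,5 \right)} \right)} \right)} = 2^{4} = 16$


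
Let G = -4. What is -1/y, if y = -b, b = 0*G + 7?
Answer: ⅐ ≈ 0.14286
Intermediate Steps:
b = 7 (b = 0*(-4) + 7 = 0 + 7 = 7)
y = -7 (y = -1*7 = -7)
-1/y = -1/(-7) = -1*(-⅐) = ⅐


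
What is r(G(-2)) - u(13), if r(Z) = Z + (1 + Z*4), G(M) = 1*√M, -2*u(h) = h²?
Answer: 171/2 + 5*I*√2 ≈ 85.5 + 7.0711*I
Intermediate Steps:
u(h) = -h²/2
G(M) = √M
r(Z) = 1 + 5*Z (r(Z) = Z + (1 + 4*Z) = 1 + 5*Z)
r(G(-2)) - u(13) = (1 + 5*√(-2)) - (-1)*13²/2 = (1 + 5*(I*√2)) - (-1)*169/2 = (1 + 5*I*√2) - 1*(-169/2) = (1 + 5*I*√2) + 169/2 = 171/2 + 5*I*√2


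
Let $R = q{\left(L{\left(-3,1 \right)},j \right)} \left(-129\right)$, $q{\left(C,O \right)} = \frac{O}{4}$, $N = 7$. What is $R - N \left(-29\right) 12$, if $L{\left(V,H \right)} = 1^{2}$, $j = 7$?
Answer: $\frac{8841}{4} \approx 2210.3$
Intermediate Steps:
$L{\left(V,H \right)} = 1$
$q{\left(C,O \right)} = \frac{O}{4}$ ($q{\left(C,O \right)} = O \frac{1}{4} = \frac{O}{4}$)
$R = - \frac{903}{4}$ ($R = \frac{1}{4} \cdot 7 \left(-129\right) = \frac{7}{4} \left(-129\right) = - \frac{903}{4} \approx -225.75$)
$R - N \left(-29\right) 12 = - \frac{903}{4} - 7 \left(-29\right) 12 = - \frac{903}{4} - \left(-203\right) 12 = - \frac{903}{4} - -2436 = - \frac{903}{4} + 2436 = \frac{8841}{4}$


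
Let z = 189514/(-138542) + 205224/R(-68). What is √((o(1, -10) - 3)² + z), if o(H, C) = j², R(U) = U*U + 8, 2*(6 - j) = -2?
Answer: 2*√96471197118820626/13369303 ≈ 46.464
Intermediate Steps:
j = 7 (j = 6 - ½*(-2) = 6 + 1 = 7)
R(U) = 8 + U² (R(U) = U² + 8 = 8 + U²)
o(H, C) = 49 (o(H, C) = 7² = 49)
z = 574048220/13369303 (z = 189514/(-138542) + 205224/(8 + (-68)²) = 189514*(-1/138542) + 205224/(8 + 4624) = -94757/69271 + 205224/4632 = -94757/69271 + 205224*(1/4632) = -94757/69271 + 8551/193 = 574048220/13369303 ≈ 42.938)
√((o(1, -10) - 3)² + z) = √((49 - 3)² + 574048220/13369303) = √(46² + 574048220/13369303) = √(2116 + 574048220/13369303) = √(28863493368/13369303) = 2*√96471197118820626/13369303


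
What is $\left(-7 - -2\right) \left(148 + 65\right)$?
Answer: $-1065$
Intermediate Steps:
$\left(-7 - -2\right) \left(148 + 65\right) = \left(-7 + 2\right) 213 = \left(-5\right) 213 = -1065$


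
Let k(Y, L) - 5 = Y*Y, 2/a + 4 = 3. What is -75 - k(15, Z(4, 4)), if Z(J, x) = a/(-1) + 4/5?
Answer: -305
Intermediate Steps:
a = -2 (a = 2/(-4 + 3) = 2/(-1) = 2*(-1) = -2)
Z(J, x) = 14/5 (Z(J, x) = -2/(-1) + 4/5 = -2*(-1) + 4*(⅕) = 2 + ⅘ = 14/5)
k(Y, L) = 5 + Y² (k(Y, L) = 5 + Y*Y = 5 + Y²)
-75 - k(15, Z(4, 4)) = -75 - (5 + 15²) = -75 - (5 + 225) = -75 - 1*230 = -75 - 230 = -305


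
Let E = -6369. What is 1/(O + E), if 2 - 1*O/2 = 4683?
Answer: -1/15731 ≈ -6.3569e-5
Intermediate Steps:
O = -9362 (O = 4 - 2*4683 = 4 - 9366 = -9362)
1/(O + E) = 1/(-9362 - 6369) = 1/(-15731) = -1/15731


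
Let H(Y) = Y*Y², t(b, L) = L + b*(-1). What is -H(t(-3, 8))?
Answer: -1331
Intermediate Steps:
t(b, L) = L - b
H(Y) = Y³
-H(t(-3, 8)) = -(8 - 1*(-3))³ = -(8 + 3)³ = -1*11³ = -1*1331 = -1331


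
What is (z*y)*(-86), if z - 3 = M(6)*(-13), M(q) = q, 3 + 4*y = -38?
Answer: -132225/2 ≈ -66113.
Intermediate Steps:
y = -41/4 (y = -3/4 + (1/4)*(-38) = -3/4 - 19/2 = -41/4 ≈ -10.250)
z = -75 (z = 3 + 6*(-13) = 3 - 78 = -75)
(z*y)*(-86) = -75*(-41/4)*(-86) = (3075/4)*(-86) = -132225/2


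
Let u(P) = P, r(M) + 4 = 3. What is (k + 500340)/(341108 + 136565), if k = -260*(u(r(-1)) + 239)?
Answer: 438460/477673 ≈ 0.91791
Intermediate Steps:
r(M) = -1 (r(M) = -4 + 3 = -1)
k = -61880 (k = -260*(-1 + 239) = -260*238 = -61880)
(k + 500340)/(341108 + 136565) = (-61880 + 500340)/(341108 + 136565) = 438460/477673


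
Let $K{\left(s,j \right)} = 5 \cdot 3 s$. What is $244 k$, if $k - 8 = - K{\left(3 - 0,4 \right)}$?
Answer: $-9028$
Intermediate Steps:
$K{\left(s,j \right)} = 15 s$
$k = -37$ ($k = 8 - 15 \left(3 - 0\right) = 8 - 15 \left(3 + 0\right) = 8 - 15 \cdot 3 = 8 - 45 = -37$)
$244 k = 244 \left(-37\right) = -9028$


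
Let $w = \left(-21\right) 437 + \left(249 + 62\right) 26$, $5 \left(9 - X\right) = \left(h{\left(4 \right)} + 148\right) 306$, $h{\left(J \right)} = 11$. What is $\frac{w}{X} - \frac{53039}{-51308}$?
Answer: $\frac{2858057891}{2494030572} \approx 1.146$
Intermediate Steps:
$X = - \frac{48609}{5}$ ($X = 9 - \frac{\left(11 + 148\right) 306}{5} = 9 - \frac{159 \cdot 306}{5} = 9 - \frac{48654}{5} = - \frac{48609}{5} \approx -9721.8$)
$w = -1091$ ($w = -9177 + 311 \cdot 26 = -9177 + 8086 = -1091$)
$\frac{w}{X} - \frac{53039}{-51308} = - \frac{1091}{- \frac{48609}{5}} - \frac{53039}{-51308} = \left(-1091\right) \left(- \frac{5}{48609}\right) - - \frac{53039}{51308} = \frac{5455}{48609} + \frac{53039}{51308} = \frac{2858057891}{2494030572}$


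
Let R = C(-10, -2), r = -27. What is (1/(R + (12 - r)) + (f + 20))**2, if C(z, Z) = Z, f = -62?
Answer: 2411809/1369 ≈ 1761.7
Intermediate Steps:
R = -2
(1/(R + (12 - r)) + (f + 20))**2 = (1/(-2 + (12 - 1*(-27))) + (-62 + 20))**2 = (1/(-2 + (12 + 27)) - 42)**2 = (1/(-2 + 39) - 42)**2 = (1/37 - 42)**2 = (-1553/37)**2 = 2411809/1369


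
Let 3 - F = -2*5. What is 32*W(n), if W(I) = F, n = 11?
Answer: 416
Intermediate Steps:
F = 13 (F = 3 - (-2)*5 = 3 - 1*(-10) = 3 + 10 = 13)
W(I) = 13
32*W(n) = 32*13 = 416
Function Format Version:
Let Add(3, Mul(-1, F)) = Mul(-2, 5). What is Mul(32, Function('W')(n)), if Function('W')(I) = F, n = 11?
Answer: 416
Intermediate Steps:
F = 13 (F = Add(3, Mul(-1, Mul(-2, 5))) = Add(3, Mul(-1, -10)) = Add(3, 10) = 13)
Function('W')(I) = 13
Mul(32, Function('W')(n)) = Mul(32, 13) = 416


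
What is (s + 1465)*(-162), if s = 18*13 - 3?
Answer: -274752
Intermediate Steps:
s = 231 (s = 234 - 3 = 231)
(s + 1465)*(-162) = (231 + 1465)*(-162) = 1696*(-162) = -274752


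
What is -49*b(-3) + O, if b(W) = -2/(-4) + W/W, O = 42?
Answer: -63/2 ≈ -31.500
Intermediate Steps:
b(W) = 3/2 (b(W) = -2*(-¼) + 1 = ½ + 1 = 3/2)
-49*b(-3) + O = -49*3/2 + 42 = -147/2 + 42 = -63/2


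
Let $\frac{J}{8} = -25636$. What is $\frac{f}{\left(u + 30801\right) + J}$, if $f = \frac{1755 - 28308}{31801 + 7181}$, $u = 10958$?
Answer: $\frac{8851}{2122297026} \approx 4.1705 \cdot 10^{-6}$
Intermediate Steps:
$J = -205088$ ($J = 8 \left(-25636\right) = -205088$)
$f = - \frac{8851}{12994}$ ($f = - \frac{26553}{38982} = \left(-26553\right) \frac{1}{38982} = - \frac{8851}{12994} \approx -0.68116$)
$\frac{f}{\left(u + 30801\right) + J} = - \frac{8851}{12994 \left(\left(10958 + 30801\right) - 205088\right)} = - \frac{8851}{12994 \left(41759 - 205088\right)} = - \frac{8851}{12994 \left(-163329\right)} = \left(- \frac{8851}{12994}\right) \left(- \frac{1}{163329}\right) = \frac{8851}{2122297026}$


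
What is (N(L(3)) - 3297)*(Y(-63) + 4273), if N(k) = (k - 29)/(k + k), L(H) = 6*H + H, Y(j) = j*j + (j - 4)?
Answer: -188681725/7 ≈ -2.6955e+7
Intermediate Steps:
Y(j) = -4 + j + j² (Y(j) = j² + (-4 + j) = -4 + j + j²)
L(H) = 7*H
N(k) = (-29 + k)/(2*k) (N(k) = (-29 + k)/((2*k)) = (-29 + k)*(1/(2*k)) = (-29 + k)/(2*k))
(N(L(3)) - 3297)*(Y(-63) + 4273) = ((-29 + 7*3)/(2*((7*3))) - 3297)*((-4 - 63 + (-63)²) + 4273) = ((½)*(-29 + 21)/21 - 3297)*((-4 - 63 + 3969) + 4273) = ((½)*(1/21)*(-8) - 3297)*(3902 + 4273) = (-4/21 - 3297)*8175 = -69241/21*8175 = -188681725/7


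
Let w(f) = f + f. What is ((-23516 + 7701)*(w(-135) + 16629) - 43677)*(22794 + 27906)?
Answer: -13119195983400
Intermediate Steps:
w(f) = 2*f
((-23516 + 7701)*(w(-135) + 16629) - 43677)*(22794 + 27906) = ((-23516 + 7701)*(2*(-135) + 16629) - 43677)*(22794 + 27906) = (-15815*(-270 + 16629) - 43677)*50700 = (-15815*16359 - 43677)*50700 = (-258717585 - 43677)*50700 = -258761262*50700 = -13119195983400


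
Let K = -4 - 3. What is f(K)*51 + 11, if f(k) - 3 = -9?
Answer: -295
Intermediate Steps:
K = -7
f(k) = -6 (f(k) = 3 - 9 = -6)
f(K)*51 + 11 = -6*51 + 11 = -306 + 11 = -295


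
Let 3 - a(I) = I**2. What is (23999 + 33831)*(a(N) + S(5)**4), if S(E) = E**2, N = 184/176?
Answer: 5466768876045/242 ≈ 2.2590e+10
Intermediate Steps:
N = 23/22 (N = 184*(1/176) = 23/22 ≈ 1.0455)
a(I) = 3 - I**2
(23999 + 33831)*(a(N) + S(5)**4) = (23999 + 33831)*((3 - (23/22)**2) + (5**2)**4) = 57830*((3 - 1*529/484) + 25**4) = 57830*((3 - 529/484) + 390625) = 57830*(923/484 + 390625) = 57830*(189063423/484) = 5466768876045/242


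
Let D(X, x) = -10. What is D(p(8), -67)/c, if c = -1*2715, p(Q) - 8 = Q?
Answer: 2/543 ≈ 0.0036832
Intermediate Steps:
p(Q) = 8 + Q
c = -2715
D(p(8), -67)/c = -10/(-2715) = -10*(-1/2715) = 2/543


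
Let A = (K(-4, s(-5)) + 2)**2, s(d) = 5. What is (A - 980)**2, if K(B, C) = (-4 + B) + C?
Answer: 958441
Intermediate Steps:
K(B, C) = -4 + B + C
A = 1 (A = ((-4 - 4 + 5) + 2)**2 = (-3 + 2)**2 = (-1)**2 = 1)
(A - 980)**2 = (1 - 980)**2 = (-979)**2 = 958441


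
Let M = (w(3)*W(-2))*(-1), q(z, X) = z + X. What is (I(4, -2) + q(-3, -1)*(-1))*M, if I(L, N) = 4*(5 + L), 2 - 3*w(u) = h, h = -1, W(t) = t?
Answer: 80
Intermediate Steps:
q(z, X) = X + z
w(u) = 1 (w(u) = 2/3 - 1/3*(-1) = 2/3 + 1/3 = 1)
I(L, N) = 20 + 4*L
M = 2 (M = (1*(-2))*(-1) = -2*(-1) = 2)
(I(4, -2) + q(-3, -1)*(-1))*M = ((20 + 4*4) + (-1 - 3)*(-1))*2 = ((20 + 16) - 4*(-1))*2 = (36 + 4)*2 = 40*2 = 80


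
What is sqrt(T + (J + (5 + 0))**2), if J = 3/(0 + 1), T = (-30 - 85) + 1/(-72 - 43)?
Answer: I*sqrt(674590)/115 ≈ 7.142*I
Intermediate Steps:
T = -13226/115 (T = -115 + 1/(-115) = -115 - 1/115 = -13226/115 ≈ -115.01)
J = 3 (J = 3/1 = 1*3 = 3)
sqrt(T + (J + (5 + 0))**2) = sqrt(-13226/115 + (3 + (5 + 0))**2) = sqrt(-13226/115 + (3 + 5)**2) = sqrt(-13226/115 + 8**2) = sqrt(-13226/115 + 64) = sqrt(-5866/115) = I*sqrt(674590)/115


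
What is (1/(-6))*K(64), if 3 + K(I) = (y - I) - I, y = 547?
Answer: -208/3 ≈ -69.333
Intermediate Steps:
K(I) = 544 - 2*I (K(I) = -3 + ((547 - I) - I) = -3 + (547 - 2*I) = 544 - 2*I)
(1/(-6))*K(64) = (1/(-6))*(544 - 2*64) = (1*(-⅙))*(544 - 128) = -⅙*416 = -208/3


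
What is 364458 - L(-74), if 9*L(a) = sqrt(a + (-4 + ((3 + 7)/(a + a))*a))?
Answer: 364458 - I*sqrt(73)/9 ≈ 3.6446e+5 - 0.94933*I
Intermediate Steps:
L(a) = sqrt(1 + a)/9 (L(a) = sqrt(a + (-4 + ((3 + 7)/(a + a))*a))/9 = sqrt(a + (-4 + (10/((2*a)))*a))/9 = sqrt(a + (-4 + (10*(1/(2*a)))*a))/9 = sqrt(a + (-4 + (5/a)*a))/9 = sqrt(a + (-4 + 5))/9 = sqrt(a + 1)/9 = sqrt(1 + a)/9)
364458 - L(-74) = 364458 - sqrt(1 - 74)/9 = 364458 - sqrt(-73)/9 = 364458 - I*sqrt(73)/9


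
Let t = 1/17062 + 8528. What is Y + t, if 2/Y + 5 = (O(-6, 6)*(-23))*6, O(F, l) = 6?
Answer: 121205411797/14212646 ≈ 8528.0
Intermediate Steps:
Y = -2/833 (Y = 2/(-5 + (6*(-23))*6) = 2/(-5 - 138*6) = 2/(-5 - 828) = 2/(-833) = 2*(-1/833) = -2/833 ≈ -0.0024010)
t = 145504737/17062 (t = 1/17062 + 8528 = 145504737/17062 ≈ 8528.0)
Y + t = -2/833 + 145504737/17062 = 121205411797/14212646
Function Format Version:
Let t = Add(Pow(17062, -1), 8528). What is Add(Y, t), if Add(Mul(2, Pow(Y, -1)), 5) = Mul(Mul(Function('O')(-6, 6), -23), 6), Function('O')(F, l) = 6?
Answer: Rational(121205411797, 14212646) ≈ 8528.0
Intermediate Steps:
Y = Rational(-2, 833) (Y = Mul(2, Pow(Add(-5, Mul(Mul(6, -23), 6)), -1)) = Mul(2, Pow(Add(-5, Mul(-138, 6)), -1)) = Mul(2, Pow(Add(-5, -828), -1)) = Mul(2, Pow(-833, -1)) = Mul(2, Rational(-1, 833)) = Rational(-2, 833) ≈ -0.0024010)
t = Rational(145504737, 17062) (t = Add(Rational(1, 17062), 8528) = Rational(145504737, 17062) ≈ 8528.0)
Add(Y, t) = Add(Rational(-2, 833), Rational(145504737, 17062)) = Rational(121205411797, 14212646)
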